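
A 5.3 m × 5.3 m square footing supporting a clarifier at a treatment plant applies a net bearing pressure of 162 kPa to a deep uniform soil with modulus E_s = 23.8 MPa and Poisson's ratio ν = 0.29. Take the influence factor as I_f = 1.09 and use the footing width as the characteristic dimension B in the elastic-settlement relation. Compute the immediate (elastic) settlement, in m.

S_e ≈ 0.036 m

Immediate (elastic) settlement: S_e = q·B·(1−ν²)/E_s · I_f.
E_s = 23.8 MPa = 23800 kPa.
S_e = 162 × 5.3 × (1 − 0.29²) / 23800 × 1.09
    = 162 × 5.3 × 0.9159 / 23800 × 1.09
    = 0.03602 m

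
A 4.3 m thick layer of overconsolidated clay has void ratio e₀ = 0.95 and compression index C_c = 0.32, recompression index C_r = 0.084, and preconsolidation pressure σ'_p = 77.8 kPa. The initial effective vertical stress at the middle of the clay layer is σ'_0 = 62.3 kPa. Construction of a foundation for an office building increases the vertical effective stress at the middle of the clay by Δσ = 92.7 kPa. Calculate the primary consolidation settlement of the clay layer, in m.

Final effective stress: σ'_f = 62.3 + 92.7 = 155 kPa.
σ'_f = 155 > σ'_p = 77.8 kPa, so the stress path crosses the preconsolidation pressure — recompression up to σ'_p, then virgin compression beyond:
S_c = H/(1+e₀)·[C_r·log₁₀(σ'_p/σ'_0) + C_c·log₁₀(σ'_f/σ'_p)]
    = 4.3/1.95 × [0.084×log₁₀(77.8/62.3) + 0.32×log₁₀(155/77.8)]
    = 2.2051 × [0.0081053 + 0.095793] = 0.2291 m

S_c ≈ 0.229 m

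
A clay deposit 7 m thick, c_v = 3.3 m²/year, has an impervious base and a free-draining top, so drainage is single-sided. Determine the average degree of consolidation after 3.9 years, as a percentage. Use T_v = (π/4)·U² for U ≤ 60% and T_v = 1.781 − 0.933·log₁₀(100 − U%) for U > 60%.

Drainage path length: H_d = H = 7 m (single drainage).
T_v = c_v·t/H_d² = 3.3×3.9/7² = 0.26265.
T_v = 0.26265 corresponds to the U ≤ 60% branch:
U = √(4T_v/π) = 0.5783

U ≈ 57.8 %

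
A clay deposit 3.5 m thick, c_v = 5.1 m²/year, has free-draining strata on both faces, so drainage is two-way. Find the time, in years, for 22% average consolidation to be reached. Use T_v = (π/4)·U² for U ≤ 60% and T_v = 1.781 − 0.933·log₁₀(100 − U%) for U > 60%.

t ≈ 0.0228 years

Drainage path length: H_d = H/2 = 1.75 m (double drainage).
U ≤ 60%: T_v = (π/4)·U² = (π/4)×0.22² = 0.038013.
t = T_v·H_d²/c_v = 0.038013×1.75²/5.1 = 0.02283 years.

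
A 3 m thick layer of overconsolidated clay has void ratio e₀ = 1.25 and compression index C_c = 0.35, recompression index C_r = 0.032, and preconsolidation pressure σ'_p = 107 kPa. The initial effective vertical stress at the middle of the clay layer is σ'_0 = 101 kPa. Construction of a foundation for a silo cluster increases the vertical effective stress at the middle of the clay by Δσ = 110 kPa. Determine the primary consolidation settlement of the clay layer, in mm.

Final effective stress: σ'_f = 101 + 110 = 211 kPa.
σ'_f = 211 > σ'_p = 107 kPa, so the stress path crosses the preconsolidation pressure — recompression up to σ'_p, then virgin compression beyond:
S_c = H/(1+e₀)·[C_r·log₁₀(σ'_p/σ'_0) + C_c·log₁₀(σ'_f/σ'_p)]
    = 3/2.25 × [0.032×log₁₀(107/101) + 0.35×log₁₀(211/107)]
    = 1.3333 × [0.000802 + 0.10321] = 0.1387 m

S_c ≈ 139 mm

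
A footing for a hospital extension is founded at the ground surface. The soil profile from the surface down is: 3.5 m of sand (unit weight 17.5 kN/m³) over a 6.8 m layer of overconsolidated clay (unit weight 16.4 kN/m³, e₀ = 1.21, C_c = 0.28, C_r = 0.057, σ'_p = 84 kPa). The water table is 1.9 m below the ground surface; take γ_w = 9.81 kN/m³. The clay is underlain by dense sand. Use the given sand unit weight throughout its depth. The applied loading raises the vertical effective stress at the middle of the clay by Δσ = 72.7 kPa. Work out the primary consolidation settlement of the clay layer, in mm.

S_c ≈ 209 mm

Mid-depth of clay below the ground surface: z = 3.5 + 6.8/2 = 6.9 m.
Total vertical stress at mid-clay: σ_v = 17.5×3.5 + 16.4×3.4 = 117.01 kPa.
Pore pressure: u = 9.81×(6.9 − 1.9) = 49.05 kPa.
Initial effective stress: σ'_0 = σ_v − u = 117.01 − 49.05 = 67.96 kPa.
Final effective stress: σ'_f = 67.96 + 72.7 = 140.66 kPa.
σ'_f = 140.66 > σ'_p = 84 kPa, so the stress path crosses the preconsolidation pressure — recompression up to σ'_p, then virgin compression beyond:
S_c = H/(1+e₀)·[C_r·log₁₀(σ'_p/σ'_0) + C_c·log₁₀(σ'_f/σ'_p)]
    = 6.8/2.21 × [0.057×log₁₀(84/67.96) + 0.28×log₁₀(140.66/84)]
    = 3.0769 × [0.0052455 + 0.06269] = 0.209 m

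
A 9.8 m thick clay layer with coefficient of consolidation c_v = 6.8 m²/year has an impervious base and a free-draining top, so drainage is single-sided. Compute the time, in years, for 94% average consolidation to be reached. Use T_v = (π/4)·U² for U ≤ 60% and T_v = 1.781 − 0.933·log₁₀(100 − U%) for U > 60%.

t ≈ 14.9 years

Drainage path length: H_d = H = 9.8 m (single drainage).
U > 60%: T_v = 1.781 − 0.933·log₁₀(100 − 94) = 1.055.
t = T_v·H_d²/c_v = 1.055×9.8²/6.8 = 14.9 years.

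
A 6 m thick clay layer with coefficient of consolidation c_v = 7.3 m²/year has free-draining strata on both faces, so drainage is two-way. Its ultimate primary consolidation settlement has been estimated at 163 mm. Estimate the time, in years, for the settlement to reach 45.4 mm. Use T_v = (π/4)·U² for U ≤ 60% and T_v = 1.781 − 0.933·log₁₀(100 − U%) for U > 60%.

t ≈ 0.0751 years

Drainage path length: H_d = H/2 = 3 m (double drainage).
U = S(t)/S_ult = 45.4/163 = 0.2785.
U ≤ 60%: T_v = (π/4)·U² = (π/4)×0.27853² = 0.060929.
t = T_v·H_d²/c_v = 0.060929×3²/7.3 = 0.07512 years.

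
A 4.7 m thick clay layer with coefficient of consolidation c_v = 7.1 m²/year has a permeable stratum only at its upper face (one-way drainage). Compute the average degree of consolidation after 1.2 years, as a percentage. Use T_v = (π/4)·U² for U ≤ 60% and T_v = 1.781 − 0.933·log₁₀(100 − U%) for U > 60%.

U ≈ 68.7 %

Drainage path length: H_d = H = 4.7 m (single drainage).
T_v = c_v·t/H_d² = 7.1×1.2/4.7² = 0.38569.
T_v = 0.38569 corresponds to the U > 60% branch:
U = 1 − 10^((1.781 − T_v)/0.933)/100 = 0.687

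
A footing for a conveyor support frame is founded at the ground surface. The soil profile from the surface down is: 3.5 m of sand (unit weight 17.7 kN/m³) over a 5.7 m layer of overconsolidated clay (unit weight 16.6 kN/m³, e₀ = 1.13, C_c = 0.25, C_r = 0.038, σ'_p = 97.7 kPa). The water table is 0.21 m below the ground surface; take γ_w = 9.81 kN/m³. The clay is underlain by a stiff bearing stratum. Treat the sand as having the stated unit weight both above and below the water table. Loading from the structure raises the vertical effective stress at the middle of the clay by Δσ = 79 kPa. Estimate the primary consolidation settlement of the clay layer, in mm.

Mid-depth of clay below the ground surface: z = 3.5 + 5.7/2 = 6.35 m.
Total vertical stress at mid-clay: σ_v = 17.7×3.5 + 16.6×2.85 = 109.26 kPa.
Pore pressure: u = 9.81×(6.35 − 0.21) = 60.233 kPa.
Initial effective stress: σ'_0 = σ_v − u = 109.26 − 60.233 = 49.027 kPa.
Final effective stress: σ'_f = 49.027 + 79 = 128.03 kPa.
σ'_f = 128.03 > σ'_p = 97.7 kPa, so the stress path crosses the preconsolidation pressure — recompression up to σ'_p, then virgin compression beyond:
S_c = H/(1+e₀)·[C_r·log₁₀(σ'_p/σ'_0) + C_c·log₁₀(σ'_f/σ'_p)]
    = 5.7/2.13 × [0.038×log₁₀(97.7/49.027) + 0.25×log₁₀(128.03/97.7)]
    = 2.6761 × [0.011379 + 0.029354] = 0.109 m

S_c ≈ 109 mm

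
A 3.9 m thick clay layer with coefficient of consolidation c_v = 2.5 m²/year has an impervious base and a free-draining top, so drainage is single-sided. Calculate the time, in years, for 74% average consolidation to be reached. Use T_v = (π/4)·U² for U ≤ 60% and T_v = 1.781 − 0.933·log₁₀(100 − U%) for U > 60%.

Drainage path length: H_d = H = 3.9 m (single drainage).
U > 60%: T_v = 1.781 − 0.933·log₁₀(100 − 74) = 0.46083.
t = T_v·H_d²/c_v = 0.46083×3.9²/2.5 = 2.804 years.

t ≈ 2.8 years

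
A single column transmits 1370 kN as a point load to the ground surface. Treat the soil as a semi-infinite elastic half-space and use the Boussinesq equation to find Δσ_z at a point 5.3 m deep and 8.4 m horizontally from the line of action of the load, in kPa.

Δσ_z ≈ 1.01 kPa

Boussinesq vertical stress below a point load on an elastic half-space:
Δσ_z = 3P/(2πz²) · [1 + (r/z)²]^(−5/2)
r/z = 8.4/5.3 = 1.5849; [1+(r/z)²]^(−5/2) = 0.043265.
Δσ_z = 3×1370/(2π×5.3²) × 0.043265 = 23.287 × 0.043265 = 1.008 kPa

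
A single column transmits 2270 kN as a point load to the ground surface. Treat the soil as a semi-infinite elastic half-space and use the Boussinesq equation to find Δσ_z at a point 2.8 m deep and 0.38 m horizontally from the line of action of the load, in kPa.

Boussinesq vertical stress below a point load on an elastic half-space:
Δσ_z = 3P/(2πz²) · [1 + (r/z)²]^(−5/2)
r/z = 0.38/2.8 = 0.13571; [1+(r/z)²]^(−5/2) = 0.9554.
Δσ_z = 3×2270/(2π×2.8²) × 0.9554 = 138.25 × 0.9554 = 132.1 kPa

Δσ_z ≈ 132 kPa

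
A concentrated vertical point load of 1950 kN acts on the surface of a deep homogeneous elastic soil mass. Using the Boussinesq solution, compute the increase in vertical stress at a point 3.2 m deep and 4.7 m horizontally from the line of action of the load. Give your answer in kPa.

Δσ_z ≈ 5.13 kPa

Boussinesq vertical stress below a point load on an elastic half-space:
Δσ_z = 3P/(2πz²) · [1 + (r/z)²]^(−5/2)
r/z = 4.7/3.2 = 1.4688; [1+(r/z)²]^(−5/2) = 0.056459.
Δσ_z = 3×1950/(2π×3.2²) × 0.056459 = 90.923 × 0.056459 = 5.133 kPa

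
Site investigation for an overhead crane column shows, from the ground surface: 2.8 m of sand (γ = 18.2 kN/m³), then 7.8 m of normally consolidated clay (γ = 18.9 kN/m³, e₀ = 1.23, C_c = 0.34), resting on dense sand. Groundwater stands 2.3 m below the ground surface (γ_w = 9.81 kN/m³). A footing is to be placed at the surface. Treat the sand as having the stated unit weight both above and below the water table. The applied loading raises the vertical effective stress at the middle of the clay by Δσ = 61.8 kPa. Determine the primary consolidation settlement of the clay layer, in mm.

Mid-depth of clay below the ground surface: z = 2.8 + 7.8/2 = 6.7 m.
Total vertical stress at mid-clay: σ_v = 18.2×2.8 + 18.9×3.9 = 124.67 kPa.
Pore pressure: u = 9.81×(6.7 − 2.3) = 43.164 kPa.
Initial effective stress: σ'_0 = σ_v − u = 124.67 − 43.164 = 81.506 kPa.
Final effective stress: σ'_f = σ'_0 + Δσ = 81.506 + 61.8 = 143.31 kPa.
Normally consolidated clay, so the full stress increment lies on the virgin compression line:
S_c = C_c·H/(1+e₀)·log₁₀(σ'_f/σ'_0) = 0.34×7.8/(1+1.23)×log₁₀(143.31/81.506)
    = 1.1892 × 0.24509 = 0.2915 m

S_c ≈ 291 mm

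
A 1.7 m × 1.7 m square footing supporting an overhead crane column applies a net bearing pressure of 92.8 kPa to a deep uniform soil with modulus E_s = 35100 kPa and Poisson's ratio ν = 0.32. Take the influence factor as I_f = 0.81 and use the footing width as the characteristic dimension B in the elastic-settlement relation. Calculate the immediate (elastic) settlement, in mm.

Immediate (elastic) settlement: S_e = q·B·(1−ν²)/E_s · I_f.
S_e = 92.8 × 1.7 × (1 − 0.32²) / 35100 × 0.81
    = 92.8 × 1.7 × 0.8976 / 35100 × 0.81
    = 0.003268 m = 3.268 mm

S_e ≈ 3.27 mm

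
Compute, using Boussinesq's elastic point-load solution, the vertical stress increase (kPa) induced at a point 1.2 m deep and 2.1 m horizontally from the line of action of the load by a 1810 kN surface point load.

Δσ_z ≈ 18 kPa

Boussinesq vertical stress below a point load on an elastic half-space:
Δσ_z = 3P/(2πz²) · [1 + (r/z)²]^(−5/2)
r/z = 2.1/1.2 = 1.75; [1+(r/z)²]^(−5/2) = 0.030062.
Δσ_z = 3×1810/(2π×1.2²) × 0.030062 = 600.15 × 0.030062 = 18.04 kPa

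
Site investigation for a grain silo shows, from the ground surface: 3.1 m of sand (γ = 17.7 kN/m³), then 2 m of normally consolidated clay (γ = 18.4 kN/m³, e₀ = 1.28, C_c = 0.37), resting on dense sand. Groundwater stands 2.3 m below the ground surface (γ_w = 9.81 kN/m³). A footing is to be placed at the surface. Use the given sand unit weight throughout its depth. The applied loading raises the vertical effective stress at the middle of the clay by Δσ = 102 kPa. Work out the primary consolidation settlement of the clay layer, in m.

S_c ≈ 0.147 m

Mid-depth of clay below the ground surface: z = 3.1 + 2/2 = 4.1 m.
Total vertical stress at mid-clay: σ_v = 17.7×3.1 + 18.4×1 = 73.27 kPa.
Pore pressure: u = 9.81×(4.1 − 2.3) = 17.658 kPa.
Initial effective stress: σ'_0 = σ_v − u = 73.27 − 17.658 = 55.612 kPa.
Final effective stress: σ'_f = σ'_0 + Δσ = 55.612 + 102 = 157.61 kPa.
Normally consolidated clay, so the full stress increment lies on the virgin compression line:
S_c = C_c·H/(1+e₀)·log₁₀(σ'_f/σ'_0) = 0.37×2/(1+1.28)×log₁₀(157.61/55.612)
    = 0.32456 × 0.45242 = 0.1468 m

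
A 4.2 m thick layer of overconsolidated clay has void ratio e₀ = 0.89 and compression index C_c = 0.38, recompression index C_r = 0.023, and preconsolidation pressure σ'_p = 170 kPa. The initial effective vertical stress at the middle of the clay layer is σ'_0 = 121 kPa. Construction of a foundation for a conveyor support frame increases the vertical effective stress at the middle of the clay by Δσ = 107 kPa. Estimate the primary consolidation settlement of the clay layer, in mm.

Final effective stress: σ'_f = 121 + 107 = 228 kPa.
σ'_f = 228 > σ'_p = 170 kPa, so the stress path crosses the preconsolidation pressure — recompression up to σ'_p, then virgin compression beyond:
S_c = H/(1+e₀)·[C_r·log₁₀(σ'_p/σ'_0) + C_c·log₁₀(σ'_f/σ'_p)]
    = 4.2/1.89 × [0.023×log₁₀(170/121) + 0.38×log₁₀(228/170)]
    = 2.2222 × [0.0033963 + 0.048445] = 0.1152 m

S_c ≈ 115 mm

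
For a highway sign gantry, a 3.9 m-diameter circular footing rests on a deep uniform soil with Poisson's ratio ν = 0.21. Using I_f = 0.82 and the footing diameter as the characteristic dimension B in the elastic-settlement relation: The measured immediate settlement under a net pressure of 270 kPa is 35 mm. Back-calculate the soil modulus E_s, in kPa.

S_e = q·B·(1−ν²)/E_s · I_f  ⇒  E_s = q·B·(1−ν²)·I_f / S_e.
E_s = 270 × 3.9 × 0.9559 × 0.82 / 0.035 = 23580 kPa

E_s ≈ 23600 kPa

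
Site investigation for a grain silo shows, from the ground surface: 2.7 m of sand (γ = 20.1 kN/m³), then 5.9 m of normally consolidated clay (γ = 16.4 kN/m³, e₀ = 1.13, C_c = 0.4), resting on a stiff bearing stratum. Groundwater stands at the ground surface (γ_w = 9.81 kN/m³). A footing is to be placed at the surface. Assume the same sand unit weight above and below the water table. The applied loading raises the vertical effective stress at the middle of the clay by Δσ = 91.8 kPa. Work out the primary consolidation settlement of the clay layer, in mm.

Mid-depth of clay below the ground surface: z = 2.7 + 5.9/2 = 5.65 m.
Total vertical stress at mid-clay: σ_v = 20.1×2.7 + 16.4×2.95 = 102.65 kPa.
Pore pressure: u = 9.81×(5.65 − 0) = 55.427 kPa.
Initial effective stress: σ'_0 = σ_v − u = 102.65 − 55.427 = 47.223 kPa.
Final effective stress: σ'_f = σ'_0 + Δσ = 47.223 + 91.8 = 139.02 kPa.
Normally consolidated clay, so the full stress increment lies on the virgin compression line:
S_c = C_c·H/(1+e₀)·log₁₀(σ'_f/σ'_0) = 0.4×5.9/(1+1.13)×log₁₀(139.02/47.223)
    = 1.108 × 0.46892 = 0.5196 m

S_c ≈ 520 mm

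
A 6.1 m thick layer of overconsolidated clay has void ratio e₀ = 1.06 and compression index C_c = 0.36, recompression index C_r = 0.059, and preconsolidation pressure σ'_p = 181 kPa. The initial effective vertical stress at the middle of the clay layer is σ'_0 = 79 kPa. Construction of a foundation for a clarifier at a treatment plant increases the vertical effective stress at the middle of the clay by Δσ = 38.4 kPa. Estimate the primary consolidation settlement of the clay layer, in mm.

S_c ≈ 30.1 mm

Final effective stress: σ'_f = 79 + 38.4 = 117.4 kPa.
σ'_f = 117.4 ≤ σ'_p = 181 kPa, so the clay remains overconsolidated and only the recompression index applies:
S_c = C_r·H/(1+e₀)·log₁₀(σ'_f/σ'_0) = 0.059×6.1/2.06×log₁₀(117.4/79)
    = 0.17471 × 0.17204 = 0.03006 m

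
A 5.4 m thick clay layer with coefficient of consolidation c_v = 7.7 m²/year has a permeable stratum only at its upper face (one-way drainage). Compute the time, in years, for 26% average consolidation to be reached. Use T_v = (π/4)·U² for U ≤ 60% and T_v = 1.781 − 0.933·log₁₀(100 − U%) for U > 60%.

t ≈ 0.201 years

Drainage path length: H_d = H = 5.4 m (single drainage).
U ≤ 60%: T_v = (π/4)·U² = (π/4)×0.26² = 0.053093.
t = T_v·H_d²/c_v = 0.053093×5.4²/7.7 = 0.2011 years.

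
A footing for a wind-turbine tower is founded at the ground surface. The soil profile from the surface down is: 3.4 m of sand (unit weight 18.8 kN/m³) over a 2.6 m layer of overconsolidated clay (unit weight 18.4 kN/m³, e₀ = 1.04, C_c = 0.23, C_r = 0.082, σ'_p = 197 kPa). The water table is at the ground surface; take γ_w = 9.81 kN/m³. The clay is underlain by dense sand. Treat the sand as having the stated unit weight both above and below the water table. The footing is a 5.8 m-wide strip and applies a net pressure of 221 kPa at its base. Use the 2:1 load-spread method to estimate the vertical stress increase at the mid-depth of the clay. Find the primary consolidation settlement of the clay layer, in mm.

S_c ≈ 62.1 mm

Mid-depth of clay below the ground surface: z = 3.4 + 2.6/2 = 4.7 m.
Total vertical stress at mid-clay: σ_v = 18.8×3.4 + 18.4×1.3 = 87.84 kPa.
Pore pressure: u = 9.81×(4.7 − 0) = 46.107 kPa.
Initial effective stress: σ'_0 = σ_v − u = 87.84 − 46.107 = 41.733 kPa.
Stress increase at mid-clay by the 2:1 spreading method:
Δσ = qB/(B+z) = 221×5.8/(5.8+4.7) = 122.08 kPa
Final effective stress: σ'_f = 41.733 + 122.08 = 163.81 kPa.
σ'_f = 163.81 ≤ σ'_p = 197 kPa, so the clay remains overconsolidated and only the recompression index applies:
S_c = C_r·H/(1+e₀)·log₁₀(σ'_f/σ'_0) = 0.082×2.6/2.04×log₁₀(163.81/41.733)
    = 0.10451 × 0.59386 = 0.06206 m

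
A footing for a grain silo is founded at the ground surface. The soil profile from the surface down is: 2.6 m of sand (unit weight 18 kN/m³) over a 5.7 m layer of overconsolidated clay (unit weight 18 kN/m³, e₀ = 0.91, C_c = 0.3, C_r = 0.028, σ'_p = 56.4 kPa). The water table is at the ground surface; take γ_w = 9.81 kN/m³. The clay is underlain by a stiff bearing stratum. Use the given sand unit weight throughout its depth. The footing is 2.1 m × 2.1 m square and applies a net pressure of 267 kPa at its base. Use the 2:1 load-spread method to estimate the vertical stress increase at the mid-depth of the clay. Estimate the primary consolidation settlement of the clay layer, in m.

S_c ≈ 0.0654 m

Mid-depth of clay below the ground surface: z = 2.6 + 5.7/2 = 5.45 m.
Total vertical stress at mid-clay: σ_v = 18×2.6 + 18×2.85 = 98.1 kPa.
Pore pressure: u = 9.81×(5.45 − 0) = 53.465 kPa.
Initial effective stress: σ'_0 = σ_v − u = 98.1 − 53.465 = 44.635 kPa.
Stress increase at mid-clay by the 2:1 spreading method:
Δσ = qBL/((B+z)(L+z)) = 267×2.1×2.1/((2.1+5.45)(2.1+5.45)) = 20.656 kPa
Final effective stress: σ'_f = 44.635 + 20.656 = 65.291 kPa.
σ'_f = 65.291 > σ'_p = 56.4 kPa, so the stress path crosses the preconsolidation pressure — recompression up to σ'_p, then virgin compression beyond:
S_c = H/(1+e₀)·[C_r·log₁₀(σ'_p/σ'_0) + C_c·log₁₀(σ'_f/σ'_p)]
    = 5.7/1.91 × [0.028×log₁₀(56.4/44.635) + 0.3×log₁₀(65.291/56.4)]
    = 2.9843 × [0.0028449 + 0.019072] = 0.06541 m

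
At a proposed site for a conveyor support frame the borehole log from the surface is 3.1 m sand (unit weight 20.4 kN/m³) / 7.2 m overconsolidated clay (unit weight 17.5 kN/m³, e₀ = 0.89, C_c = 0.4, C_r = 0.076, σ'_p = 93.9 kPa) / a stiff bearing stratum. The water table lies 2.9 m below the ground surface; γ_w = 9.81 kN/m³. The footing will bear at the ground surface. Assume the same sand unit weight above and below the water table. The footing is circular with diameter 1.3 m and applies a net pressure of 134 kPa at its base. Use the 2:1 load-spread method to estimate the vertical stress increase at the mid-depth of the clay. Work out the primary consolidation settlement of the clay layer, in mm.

Mid-depth of clay below the ground surface: z = 3.1 + 7.2/2 = 6.7 m.
Total vertical stress at mid-clay: σ_v = 20.4×3.1 + 17.5×3.6 = 126.24 kPa.
Pore pressure: u = 9.81×(6.7 − 2.9) = 37.278 kPa.
Initial effective stress: σ'_0 = σ_v − u = 126.24 − 37.278 = 88.962 kPa.
Stress increase at mid-clay by the 2:1 spreading method:
Δσ ≈ qD²/(D+z)² = 134×1.3²/(1.3+6.7)² = 3.5384 kPa
Final effective stress: σ'_f = 88.962 + 3.5384 = 92.5 kPa.
σ'_f = 92.5 ≤ σ'_p = 93.9 kPa, so the clay remains overconsolidated and only the recompression index applies:
S_c = C_r·H/(1+e₀)·log₁₀(σ'_f/σ'_0) = 0.076×7.2/1.89×log₁₀(92.5/88.962)
    = 0.28952 × 0.016937 = 0.004904 m

S_c ≈ 4.9 mm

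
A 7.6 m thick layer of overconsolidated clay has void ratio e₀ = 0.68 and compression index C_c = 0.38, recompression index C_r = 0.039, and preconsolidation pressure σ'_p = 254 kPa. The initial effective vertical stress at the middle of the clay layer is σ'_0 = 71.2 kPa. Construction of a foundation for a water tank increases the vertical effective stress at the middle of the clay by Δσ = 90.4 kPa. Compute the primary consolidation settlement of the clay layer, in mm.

Final effective stress: σ'_f = 71.2 + 90.4 = 161.6 kPa.
σ'_f = 161.6 ≤ σ'_p = 254 kPa, so the clay remains overconsolidated and only the recompression index applies:
S_c = C_r·H/(1+e₀)·log₁₀(σ'_f/σ'_0) = 0.039×7.6/1.68×log₁₀(161.6/71.2)
    = 0.17643 × 0.35596 = 0.0628 m

S_c ≈ 62.8 mm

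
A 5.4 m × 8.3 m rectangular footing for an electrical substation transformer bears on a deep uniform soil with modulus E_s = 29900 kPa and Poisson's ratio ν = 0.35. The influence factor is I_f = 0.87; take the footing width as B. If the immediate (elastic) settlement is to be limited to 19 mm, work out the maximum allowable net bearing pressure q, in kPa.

q ≈ 138 kPa

S_e = q·B·(1−ν²)/E_s · I_f  ⇒  q = S_e·E_s / (B·(1−ν²)·I_f).
q = 0.019 × 29900 / (5.4 × 0.8775 × 0.87) = 137.8 kPa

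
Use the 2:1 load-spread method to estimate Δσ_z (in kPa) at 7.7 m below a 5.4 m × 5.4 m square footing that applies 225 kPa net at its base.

By the 2:1 method the load spreads at 1 horizontal : 2 vertical, so at depth z the loaded area has grown by z in each plan dimension:
Δσ = qBL/((B+z)(L+z)) = 225×5.4×5.4/((5.4+7.7)(5.4+7.7)) = 38.232 kPa

Δσ_z ≈ 38.2 kPa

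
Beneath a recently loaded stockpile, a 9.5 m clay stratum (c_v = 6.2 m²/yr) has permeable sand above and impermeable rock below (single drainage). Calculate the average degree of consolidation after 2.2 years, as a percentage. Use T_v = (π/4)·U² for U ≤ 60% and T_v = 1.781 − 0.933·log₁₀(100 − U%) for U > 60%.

Drainage path length: H_d = H = 9.5 m (single drainage).
T_v = c_v·t/H_d² = 6.2×2.2/9.5² = 0.15114.
T_v = 0.15114 corresponds to the U ≤ 60% branch:
U = √(4T_v/π) = 0.4387

U ≈ 43.9 %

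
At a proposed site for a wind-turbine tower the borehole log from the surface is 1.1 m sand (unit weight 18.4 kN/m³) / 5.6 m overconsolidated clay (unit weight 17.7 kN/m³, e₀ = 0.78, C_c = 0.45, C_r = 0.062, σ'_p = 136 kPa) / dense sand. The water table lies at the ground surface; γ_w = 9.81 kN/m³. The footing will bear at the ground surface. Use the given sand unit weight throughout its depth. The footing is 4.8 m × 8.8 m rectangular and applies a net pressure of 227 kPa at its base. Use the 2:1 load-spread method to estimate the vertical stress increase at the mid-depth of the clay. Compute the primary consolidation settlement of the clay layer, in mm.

Mid-depth of clay below the ground surface: z = 1.1 + 5.6/2 = 3.9 m.
Total vertical stress at mid-clay: σ_v = 18.4×1.1 + 17.7×2.8 = 69.8 kPa.
Pore pressure: u = 9.81×(3.9 − 0) = 38.259 kPa.
Initial effective stress: σ'_0 = σ_v − u = 69.8 − 38.259 = 31.541 kPa.
Stress increase at mid-clay by the 2:1 spreading method:
Δσ = qBL/((B+z)(L+z)) = 227×4.8×8.8/((4.8+3.9)(8.8+3.9)) = 86.781 kPa
Final effective stress: σ'_f = 31.541 + 86.781 = 118.32 kPa.
σ'_f = 118.32 ≤ σ'_p = 136 kPa, so the clay remains overconsolidated and only the recompression index applies:
S_c = C_r·H/(1+e₀)·log₁₀(σ'_f/σ'_0) = 0.062×5.6/1.78×log₁₀(118.32/31.541)
    = 0.19506 × 0.57418 = 0.112 m

S_c ≈ 112 mm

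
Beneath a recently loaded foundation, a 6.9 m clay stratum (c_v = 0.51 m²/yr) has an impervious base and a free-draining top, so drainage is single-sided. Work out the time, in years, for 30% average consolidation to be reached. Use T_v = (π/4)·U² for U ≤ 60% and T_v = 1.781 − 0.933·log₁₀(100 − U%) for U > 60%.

t ≈ 6.6 years

Drainage path length: H_d = H = 6.9 m (single drainage).
U ≤ 60%: T_v = (π/4)·U² = (π/4)×0.3² = 0.070686.
t = T_v·H_d²/c_v = 0.070686×6.9²/0.51 = 6.599 years.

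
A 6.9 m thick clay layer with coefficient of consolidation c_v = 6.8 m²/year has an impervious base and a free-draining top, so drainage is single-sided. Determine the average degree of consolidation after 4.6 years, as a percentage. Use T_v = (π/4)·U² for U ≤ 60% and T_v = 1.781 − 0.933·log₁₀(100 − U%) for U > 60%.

U ≈ 84 %

Drainage path length: H_d = H = 6.9 m (single drainage).
T_v = c_v·t/H_d² = 6.8×4.6/6.9² = 0.657.
T_v = 0.657 corresponds to the U > 60% branch:
U = 1 − 10^((1.781 − T_v)/0.933)/100 = 0.8398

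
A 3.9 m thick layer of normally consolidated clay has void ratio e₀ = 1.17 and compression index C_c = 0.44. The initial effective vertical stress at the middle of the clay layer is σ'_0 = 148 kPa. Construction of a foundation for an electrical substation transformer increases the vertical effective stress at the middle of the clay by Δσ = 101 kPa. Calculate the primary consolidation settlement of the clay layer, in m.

Final effective stress: σ'_f = σ'_0 + Δσ = 148 + 101 = 249 kPa.
Normally consolidated clay, so the full stress increment lies on the virgin compression line:
S_c = C_c·H/(1+e₀)·log₁₀(σ'_f/σ'_0) = 0.44×3.9/(1+1.17)×log₁₀(249/148)
    = 0.79078 × 0.22594 = 0.1787 m

S_c ≈ 0.179 m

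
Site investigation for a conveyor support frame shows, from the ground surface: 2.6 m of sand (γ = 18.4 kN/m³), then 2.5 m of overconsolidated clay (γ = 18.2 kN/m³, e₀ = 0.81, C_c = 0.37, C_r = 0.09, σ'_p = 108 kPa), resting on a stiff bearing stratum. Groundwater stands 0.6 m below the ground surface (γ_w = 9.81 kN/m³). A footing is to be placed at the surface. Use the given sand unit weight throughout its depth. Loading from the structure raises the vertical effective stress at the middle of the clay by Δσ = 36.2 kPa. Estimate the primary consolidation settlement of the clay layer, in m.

Mid-depth of clay below the ground surface: z = 2.6 + 2.5/2 = 3.85 m.
Total vertical stress at mid-clay: σ_v = 18.4×2.6 + 18.2×1.25 = 70.59 kPa.
Pore pressure: u = 9.81×(3.85 − 0.6) = 31.883 kPa.
Initial effective stress: σ'_0 = σ_v − u = 70.59 − 31.883 = 38.707 kPa.
Final effective stress: σ'_f = 38.707 + 36.2 = 74.907 kPa.
σ'_f = 74.907 ≤ σ'_p = 108 kPa, so the clay remains overconsolidated and only the recompression index applies:
S_c = C_r·H/(1+e₀)·log₁₀(σ'_f/σ'_0) = 0.09×2.5/1.81×log₁₀(74.907/38.707)
    = 0.12431 × 0.28673 = 0.03564 m

S_c ≈ 0.0356 m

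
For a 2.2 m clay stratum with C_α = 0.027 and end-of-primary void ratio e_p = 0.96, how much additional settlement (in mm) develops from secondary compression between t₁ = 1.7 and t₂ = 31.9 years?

S_s ≈ 38.6 mm

Secondary compression: S_s = C_α·H/(1+e_p)·log₁₀(t₂/t₁)
S_s = 0.027×2.2/(1+0.96)×log₁₀(31.9/1.7)
    = 0.03031 × 1.273 = 0.03859 m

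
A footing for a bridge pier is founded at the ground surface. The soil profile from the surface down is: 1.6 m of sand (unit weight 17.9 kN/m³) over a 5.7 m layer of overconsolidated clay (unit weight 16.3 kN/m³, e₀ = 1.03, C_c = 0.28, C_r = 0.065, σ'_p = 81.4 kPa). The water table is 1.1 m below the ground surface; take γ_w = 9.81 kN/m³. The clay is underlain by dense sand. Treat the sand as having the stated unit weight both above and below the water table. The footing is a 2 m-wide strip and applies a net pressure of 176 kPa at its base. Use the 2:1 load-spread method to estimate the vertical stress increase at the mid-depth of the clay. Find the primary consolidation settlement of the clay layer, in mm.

Mid-depth of clay below the ground surface: z = 1.6 + 5.7/2 = 4.45 m.
Total vertical stress at mid-clay: σ_v = 17.9×1.6 + 16.3×2.85 = 75.095 kPa.
Pore pressure: u = 9.81×(4.45 − 1.1) = 32.864 kPa.
Initial effective stress: σ'_0 = σ_v − u = 75.095 − 32.864 = 42.231 kPa.
Stress increase at mid-clay by the 2:1 spreading method:
Δσ = qB/(B+z) = 176×2/(2+4.45) = 54.574 kPa
Final effective stress: σ'_f = 42.231 + 54.574 = 96.805 kPa.
σ'_f = 96.805 > σ'_p = 81.4 kPa, so the stress path crosses the preconsolidation pressure — recompression up to σ'_p, then virgin compression beyond:
S_c = H/(1+e₀)·[C_r·log₁₀(σ'_p/σ'_0) + C_c·log₁₀(σ'_f/σ'_p)]
    = 5.7/2.03 × [0.065×log₁₀(81.4/42.231) + 0.28×log₁₀(96.805/81.4)]
    = 2.8079 × [0.018525 + 0.021077] = 0.1112 m

S_c ≈ 111 mm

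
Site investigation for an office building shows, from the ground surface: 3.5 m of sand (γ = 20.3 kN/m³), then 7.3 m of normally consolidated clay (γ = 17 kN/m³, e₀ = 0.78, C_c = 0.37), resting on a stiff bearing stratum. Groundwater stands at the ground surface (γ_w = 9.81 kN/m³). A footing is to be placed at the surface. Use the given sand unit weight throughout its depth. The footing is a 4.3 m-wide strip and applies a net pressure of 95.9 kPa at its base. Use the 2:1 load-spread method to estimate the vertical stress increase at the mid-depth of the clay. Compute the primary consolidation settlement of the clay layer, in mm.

Mid-depth of clay below the ground surface: z = 3.5 + 7.3/2 = 7.15 m.
Total vertical stress at mid-clay: σ_v = 20.3×3.5 + 17×3.65 = 133.1 kPa.
Pore pressure: u = 9.81×(7.15 − 0) = 70.142 kPa.
Initial effective stress: σ'_0 = σ_v − u = 133.1 − 70.142 = 62.958 kPa.
Stress increase at mid-clay by the 2:1 spreading method:
Δσ = qB/(B+z) = 95.9×4.3/(4.3+7.15) = 36.015 kPa
Final effective stress: σ'_f = σ'_0 + Δσ = 62.958 + 36.015 = 98.973 kPa.
Normally consolidated clay, so the full stress increment lies on the virgin compression line:
S_c = C_c·H/(1+e₀)·log₁₀(σ'_f/σ'_0) = 0.37×7.3/(1+0.78)×log₁₀(98.973/62.958)
    = 1.5174 × 0.19647 = 0.2981 m

S_c ≈ 298 mm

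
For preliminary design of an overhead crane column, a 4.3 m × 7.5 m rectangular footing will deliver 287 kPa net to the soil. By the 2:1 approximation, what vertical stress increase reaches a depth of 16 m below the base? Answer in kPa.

Δσ_z ≈ 19.4 kPa

By the 2:1 method the load spreads at 1 horizontal : 2 vertical, so at depth z the loaded area has grown by z in each plan dimension:
Δσ = qBL/((B+z)(L+z)) = 287×4.3×7.5/((4.3+16)(7.5+16)) = 19.402 kPa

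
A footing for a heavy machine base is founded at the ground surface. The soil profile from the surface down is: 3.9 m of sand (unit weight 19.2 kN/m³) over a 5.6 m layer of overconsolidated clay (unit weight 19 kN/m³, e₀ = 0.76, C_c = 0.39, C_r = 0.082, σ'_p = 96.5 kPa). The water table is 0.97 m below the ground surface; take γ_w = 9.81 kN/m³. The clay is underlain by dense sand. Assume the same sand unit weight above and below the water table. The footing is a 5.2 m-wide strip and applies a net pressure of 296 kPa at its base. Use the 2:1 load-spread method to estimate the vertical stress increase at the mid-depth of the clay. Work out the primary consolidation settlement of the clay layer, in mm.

Mid-depth of clay below the ground surface: z = 3.9 + 5.6/2 = 6.7 m.
Total vertical stress at mid-clay: σ_v = 19.2×3.9 + 19×2.8 = 128.08 kPa.
Pore pressure: u = 9.81×(6.7 − 0.97) = 56.211 kPa.
Initial effective stress: σ'_0 = σ_v − u = 128.08 − 56.211 = 71.869 kPa.
Stress increase at mid-clay by the 2:1 spreading method:
Δσ = qB/(B+z) = 296×5.2/(5.2+6.7) = 129.34 kPa
Final effective stress: σ'_f = 71.869 + 129.34 = 201.21 kPa.
σ'_f = 201.21 > σ'_p = 96.5 kPa, so the stress path crosses the preconsolidation pressure — recompression up to σ'_p, then virgin compression beyond:
S_c = H/(1+e₀)·[C_r·log₁₀(σ'_p/σ'_0) + C_c·log₁₀(σ'_f/σ'_p)]
    = 5.6/1.76 × [0.082×log₁₀(96.5/71.869) + 0.39×log₁₀(201.21/96.5)]
    = 3.1818 × [0.010495 + 0.12446] = 0.4294 m

S_c ≈ 429 mm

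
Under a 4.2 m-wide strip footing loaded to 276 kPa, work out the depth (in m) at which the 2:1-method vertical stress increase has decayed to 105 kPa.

2:1 spreading — at depth z the loaded area has grown by z in each plan dimension:
qB/(B+z) = Δσ_z ⇒ z = qB/Δσ_z − B = 276×4.2/105 − 4.2 = 6.84 m

z ≈ 6.84 m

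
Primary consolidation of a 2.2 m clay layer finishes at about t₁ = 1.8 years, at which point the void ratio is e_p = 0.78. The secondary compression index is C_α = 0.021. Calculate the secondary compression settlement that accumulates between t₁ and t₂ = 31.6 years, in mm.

S_s ≈ 32.3 mm

Secondary compression: S_s = C_α·H/(1+e_p)·log₁₀(t₂/t₁)
S_s = 0.021×2.2/(1+0.78)×log₁₀(31.6/1.8)
    = 0.02596 × 1.244 = 0.0323 m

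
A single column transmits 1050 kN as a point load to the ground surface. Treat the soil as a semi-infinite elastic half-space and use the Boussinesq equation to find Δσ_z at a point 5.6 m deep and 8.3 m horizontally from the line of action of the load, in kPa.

Boussinesq vertical stress below a point load on an elastic half-space:
Δσ_z = 3P/(2πz²) · [1 + (r/z)²]^(−5/2)
r/z = 8.3/5.6 = 1.4821; [1+(r/z)²]^(−5/2) = 0.05473.
Δσ_z = 3×1050/(2π×5.6²) × 0.05473 = 15.987 × 0.05473 = 0.875 kPa

Δσ_z ≈ 0.875 kPa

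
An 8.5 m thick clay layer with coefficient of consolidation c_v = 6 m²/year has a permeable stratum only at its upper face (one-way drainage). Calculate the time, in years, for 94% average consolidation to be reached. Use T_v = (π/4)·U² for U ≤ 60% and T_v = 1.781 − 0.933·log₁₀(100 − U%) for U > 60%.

t ≈ 12.7 years

Drainage path length: H_d = H = 8.5 m (single drainage).
U > 60%: T_v = 1.781 − 0.933·log₁₀(100 − 94) = 1.055.
t = T_v·H_d²/c_v = 1.055×8.5²/6 = 12.7 years.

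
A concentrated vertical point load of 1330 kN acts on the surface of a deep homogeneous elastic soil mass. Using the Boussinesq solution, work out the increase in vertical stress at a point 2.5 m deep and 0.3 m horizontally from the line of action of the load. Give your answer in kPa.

Boussinesq vertical stress below a point load on an elastic half-space:
Δσ_z = 3P/(2πz²) · [1 + (r/z)²]^(−5/2)
r/z = 0.3/2.5 = 0.12; [1+(r/z)²]^(−5/2) = 0.96489.
Δσ_z = 3×1330/(2π×2.5²) × 0.96489 = 101.6 × 0.96489 = 98.03 kPa

Δσ_z ≈ 98 kPa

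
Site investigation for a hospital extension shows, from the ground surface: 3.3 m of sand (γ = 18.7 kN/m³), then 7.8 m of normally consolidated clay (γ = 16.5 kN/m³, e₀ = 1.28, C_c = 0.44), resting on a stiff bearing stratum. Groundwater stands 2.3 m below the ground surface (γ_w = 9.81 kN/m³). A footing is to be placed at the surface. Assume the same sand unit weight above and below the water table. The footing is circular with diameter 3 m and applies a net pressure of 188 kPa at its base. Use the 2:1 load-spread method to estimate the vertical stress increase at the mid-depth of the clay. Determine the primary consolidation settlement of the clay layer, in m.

Mid-depth of clay below the ground surface: z = 3.3 + 7.8/2 = 7.2 m.
Total vertical stress at mid-clay: σ_v = 18.7×3.3 + 16.5×3.9 = 126.06 kPa.
Pore pressure: u = 9.81×(7.2 − 2.3) = 48.069 kPa.
Initial effective stress: σ'_0 = σ_v − u = 126.06 − 48.069 = 77.991 kPa.
Stress increase at mid-clay by the 2:1 spreading method:
Δσ ≈ qD²/(D+z)² = 188×3²/(3+7.2)² = 16.263 kPa
Final effective stress: σ'_f = σ'_0 + Δσ = 77.991 + 16.263 = 94.254 kPa.
Normally consolidated clay, so the full stress increment lies on the virgin compression line:
S_c = C_c·H/(1+e₀)·log₁₀(σ'_f/σ'_0) = 0.44×7.8/(1+1.28)×log₁₀(94.254/77.991)
    = 1.5053 × 0.082255 = 0.1238 m

S_c ≈ 0.124 m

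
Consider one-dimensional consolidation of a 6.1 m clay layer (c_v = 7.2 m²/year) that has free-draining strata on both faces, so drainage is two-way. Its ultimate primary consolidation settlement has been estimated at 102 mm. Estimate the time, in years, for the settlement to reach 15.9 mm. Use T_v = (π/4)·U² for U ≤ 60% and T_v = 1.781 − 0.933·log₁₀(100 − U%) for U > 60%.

Drainage path length: H_d = H/2 = 3.05 m (double drainage).
U = S(t)/S_ult = 15.9/102 = 0.1559.
U ≤ 60%: T_v = (π/4)·U² = (π/4)×0.15588² = 0.019085.
t = T_v·H_d²/c_v = 0.019085×3.05²/7.2 = 0.02466 years.

t ≈ 0.0247 years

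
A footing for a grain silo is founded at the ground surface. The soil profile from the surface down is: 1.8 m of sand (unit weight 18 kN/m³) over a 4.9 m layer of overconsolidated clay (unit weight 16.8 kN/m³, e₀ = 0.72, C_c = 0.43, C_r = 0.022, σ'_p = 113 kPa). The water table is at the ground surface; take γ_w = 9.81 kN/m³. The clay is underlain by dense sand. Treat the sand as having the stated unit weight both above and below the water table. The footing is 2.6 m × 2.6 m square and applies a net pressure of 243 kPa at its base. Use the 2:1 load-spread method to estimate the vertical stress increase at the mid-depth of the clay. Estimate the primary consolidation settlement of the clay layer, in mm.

S_c ≈ 20.2 mm

Mid-depth of clay below the ground surface: z = 1.8 + 4.9/2 = 4.25 m.
Total vertical stress at mid-clay: σ_v = 18×1.8 + 16.8×2.45 = 73.56 kPa.
Pore pressure: u = 9.81×(4.25 − 0) = 41.693 kPa.
Initial effective stress: σ'_0 = σ_v − u = 73.56 − 41.693 = 31.867 kPa.
Stress increase at mid-clay by the 2:1 spreading method:
Δσ = qBL/((B+z)(L+z)) = 243×2.6×2.6/((2.6+4.25)(2.6+4.25)) = 35.008 kPa
Final effective stress: σ'_f = 31.867 + 35.008 = 66.875 kPa.
σ'_f = 66.875 ≤ σ'_p = 113 kPa, so the clay remains overconsolidated and only the recompression index applies:
S_c = C_r·H/(1+e₀)·log₁₀(σ'_f/σ'_0) = 0.022×4.9/1.72×log₁₀(66.875/31.867)
    = 0.062674 × 0.32192 = 0.02018 m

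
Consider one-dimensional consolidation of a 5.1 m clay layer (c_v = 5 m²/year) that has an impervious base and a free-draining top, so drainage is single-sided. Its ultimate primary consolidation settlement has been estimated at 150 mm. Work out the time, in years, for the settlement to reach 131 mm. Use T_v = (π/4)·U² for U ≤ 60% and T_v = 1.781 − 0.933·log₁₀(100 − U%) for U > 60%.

t ≈ 3.91 years

Drainage path length: H_d = H = 5.1 m (single drainage).
U = S(t)/S_ult = 131/150 = 0.8733.
U > 60%: T_v = 1.781 − 0.933·log₁₀(100 − 87.333) = 0.75222.
t = T_v·H_d²/c_v = 0.75222×5.1²/5 = 3.913 years.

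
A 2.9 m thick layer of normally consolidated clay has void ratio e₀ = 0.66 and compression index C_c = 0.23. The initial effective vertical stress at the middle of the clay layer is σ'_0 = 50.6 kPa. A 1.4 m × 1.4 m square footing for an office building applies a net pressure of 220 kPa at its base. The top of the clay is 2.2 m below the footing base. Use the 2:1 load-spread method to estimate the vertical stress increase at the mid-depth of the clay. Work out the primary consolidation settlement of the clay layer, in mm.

S_c ≈ 50.3 mm

Mid-depth of clay below the footing base: z = 2.2 + 2.9/2 = 3.65 m.
Stress increase at mid-clay by the 2:1 spreading method:
Δσ = qBL/((B+z)(L+z)) = 220×1.4×1.4/((1.4+3.65)(1.4+3.65)) = 16.908 kPa
Final effective stress: σ'_f = σ'_0 + Δσ = 50.6 + 16.908 = 67.508 kPa.
Normally consolidated clay, so the full stress increment lies on the virgin compression line:
S_c = C_c·H/(1+e₀)·log₁₀(σ'_f/σ'_0) = 0.23×2.9/(1+0.66)×log₁₀(67.508/50.6)
    = 0.40181 × 0.1252 = 0.05031 m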